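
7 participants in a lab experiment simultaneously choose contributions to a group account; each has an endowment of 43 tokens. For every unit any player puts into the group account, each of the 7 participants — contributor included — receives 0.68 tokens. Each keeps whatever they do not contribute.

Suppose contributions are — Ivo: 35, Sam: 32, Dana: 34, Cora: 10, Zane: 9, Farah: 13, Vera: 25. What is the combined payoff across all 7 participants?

Total contributed: 35 + 32 + 34 + 10 + 9 + 13 + 25 = 158; total kept: 7 × 43 − 158 = 143.
The group account pays out 0.68 × 7 × 158 = 752.08 in aggregate.
Group total = 143 + 752.08 = 895.08.

895.08 tokens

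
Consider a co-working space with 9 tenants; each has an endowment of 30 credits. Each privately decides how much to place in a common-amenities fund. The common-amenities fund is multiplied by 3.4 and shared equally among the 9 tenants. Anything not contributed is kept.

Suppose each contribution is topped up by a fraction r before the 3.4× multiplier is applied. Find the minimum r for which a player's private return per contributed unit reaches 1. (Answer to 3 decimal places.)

1.647

With matching at rate r, one contributed unit becomes (1 + r) in the common-amenities fund and returns 3.4 × (1 + r) / 9 to the contributor.
Setting this equal to 1: 1 + r = 9/3.4 = 2.6471.
So the minimum matching rate is r = 2.6471 − 1 = 1.647.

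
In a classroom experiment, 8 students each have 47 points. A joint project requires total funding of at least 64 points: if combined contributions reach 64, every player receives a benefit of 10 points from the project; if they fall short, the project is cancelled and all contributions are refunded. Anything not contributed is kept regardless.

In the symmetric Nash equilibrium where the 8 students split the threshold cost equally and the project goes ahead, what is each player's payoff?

Equal share of the threshold: 64/8 = 8.
At this profile no one gains by cutting their contribution: any cut drops the total below 64, the project is cancelled, contributions are refunded, and the deviator ends with 47, which is less than 47 − 8 + 10 = 49. Contributing more than 8 just wastes the excess. So contributing exactly 8 is a best response.
Each player's payoff: 47 − 8 + 10 = 49.

49 points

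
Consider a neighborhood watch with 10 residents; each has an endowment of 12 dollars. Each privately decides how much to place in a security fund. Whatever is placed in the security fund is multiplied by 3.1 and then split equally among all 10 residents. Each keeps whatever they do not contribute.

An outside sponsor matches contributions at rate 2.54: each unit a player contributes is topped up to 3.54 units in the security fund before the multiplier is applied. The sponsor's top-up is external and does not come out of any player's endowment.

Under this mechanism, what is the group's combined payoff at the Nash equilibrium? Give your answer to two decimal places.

Under the mechanism each unit contributed yields 3.1 × 3.54 / 10 = 1.0974 back to its contributor per unit of net cost, which exceeds 1, making full contribution the dominant choice for everyone.
So the Nash equilibrium is full contribution by all 10; the group earns 3.1 × 3.54 × 120 = 1316.88.

1316.88 dollars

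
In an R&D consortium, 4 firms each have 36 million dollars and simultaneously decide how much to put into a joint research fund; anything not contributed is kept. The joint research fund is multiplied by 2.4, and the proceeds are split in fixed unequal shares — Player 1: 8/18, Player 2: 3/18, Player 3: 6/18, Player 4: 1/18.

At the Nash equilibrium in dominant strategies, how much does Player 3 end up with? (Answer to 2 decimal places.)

64.80 million dollars

Player j's private return per contributed unit is 2.4 × (j's share). Contributing is weakly dominant for j when that share is at least 1/2.4 = 0.4167, and contributing 0 is dominant otherwise.
Player 1 alone (share 8/18) is above the threshold, contributing 36; the remaining 3 contribute 0. Total contributed: 36.
Player 3 keeps 36 and receives 2.4 × 36 × 6/18 = 28.80 from the joint research fund, for a payoff of 64.80.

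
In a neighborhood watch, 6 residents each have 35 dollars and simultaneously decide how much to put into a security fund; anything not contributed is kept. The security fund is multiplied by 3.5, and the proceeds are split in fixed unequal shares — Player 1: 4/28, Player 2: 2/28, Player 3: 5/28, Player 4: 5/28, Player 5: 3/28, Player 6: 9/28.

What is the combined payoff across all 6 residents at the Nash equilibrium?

297.50 dollars

Player j's private return per contributed unit is 3.5 × (j's share). Contributing is weakly dominant for j when that share is at least 1/3.5 = 0.2857, and contributing 0 is dominant otherwise.
Player 6 alone (share 9/28) is above the threshold, contributing 35; the remaining 5 contribute 0. Total contributed: 35.
The security fund pays out 3.5 × 35 = 122.50 in total (split across the unequal shares, but the aggregate is all that matters for the group sum).
The 5 free-riders keep 35 each, adding 175. Group total = 175 + 122.50 = 297.50.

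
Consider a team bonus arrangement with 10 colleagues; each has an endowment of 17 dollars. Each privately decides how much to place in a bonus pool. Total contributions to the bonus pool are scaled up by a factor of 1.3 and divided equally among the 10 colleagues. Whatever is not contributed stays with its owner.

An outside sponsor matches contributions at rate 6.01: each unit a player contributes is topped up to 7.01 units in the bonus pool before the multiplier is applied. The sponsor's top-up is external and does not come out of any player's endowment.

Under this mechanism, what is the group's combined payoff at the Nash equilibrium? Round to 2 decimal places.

170.00 dollars

The effective private return is 1.3 × 7.01 / 10 = 0.9113, which is still under 1, so the mechanism doesn't change anyone's dominant strategy: zero contribution.
At the Nash equilibrium no one contributes; group total payoff = 10 × 17 = 170.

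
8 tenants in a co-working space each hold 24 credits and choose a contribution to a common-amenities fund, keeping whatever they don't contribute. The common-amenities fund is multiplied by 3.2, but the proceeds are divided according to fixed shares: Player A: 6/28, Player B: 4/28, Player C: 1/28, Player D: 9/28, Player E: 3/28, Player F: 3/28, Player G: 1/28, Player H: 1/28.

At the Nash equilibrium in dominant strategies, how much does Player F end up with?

Player j's private return per contributed unit is 3.2 × (j's share). Contributing is weakly dominant for j when that share is at least 1/3.2 = 0.3125, and contributing 0 is dominant otherwise.
Only Player D (9/28) clears that bar, contributing 24; the remaining 7 contribute 0. Total contributed: 24.
Player F keeps 24 and receives 3.2 × 24 × 3/28 = 8.23 from the common-amenities fund, for a payoff of 32.23.

32.23 credits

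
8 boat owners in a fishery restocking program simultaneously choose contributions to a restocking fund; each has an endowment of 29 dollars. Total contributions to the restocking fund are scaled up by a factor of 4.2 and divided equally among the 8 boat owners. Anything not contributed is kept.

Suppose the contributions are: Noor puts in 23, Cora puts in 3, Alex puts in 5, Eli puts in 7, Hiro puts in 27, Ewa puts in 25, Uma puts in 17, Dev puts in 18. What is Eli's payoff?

Total contributed: 23 + 3 + 5 + 7 + 27 + 25 + 17 + 18 = 125.
Each receives 4.2 × 125 / 8 = 65.63 from the restocking fund.
Eli keeps 29 − 7 = 22, so Eli's payoff is 22 + 65.63 = 87.63.

87.63 dollars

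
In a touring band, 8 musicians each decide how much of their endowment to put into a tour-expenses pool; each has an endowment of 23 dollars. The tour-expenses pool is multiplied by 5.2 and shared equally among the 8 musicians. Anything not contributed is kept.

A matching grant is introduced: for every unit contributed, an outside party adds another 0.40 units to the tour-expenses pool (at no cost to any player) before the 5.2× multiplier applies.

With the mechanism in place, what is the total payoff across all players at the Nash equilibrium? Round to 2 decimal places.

184.00 dollars

With the mechanism, a contributed unit returns 5.2 × 1.40 / 8 = 0.9100 per unit of net cost — still below 1 — so contributing 0 remains dominant for every player.
Everyone keeps their endowment and the group total is 8 × 23 = 184.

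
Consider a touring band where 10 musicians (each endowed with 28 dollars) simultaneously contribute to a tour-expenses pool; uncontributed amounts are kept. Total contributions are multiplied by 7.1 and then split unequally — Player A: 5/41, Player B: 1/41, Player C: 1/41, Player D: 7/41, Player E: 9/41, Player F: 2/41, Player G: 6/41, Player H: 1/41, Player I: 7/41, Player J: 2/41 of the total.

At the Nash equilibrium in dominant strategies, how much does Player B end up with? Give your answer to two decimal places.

47.40 dollars

For player j, contributing a unit is worthwhile iff 7.1 × (j's share) ≥ 1, i.e. iff j's share is at least 0.1408.
Player D, Player E, Player G and Player I are above the threshold, contributing 28 each; the remaining 6 contribute 0. Total contributed: 112.
Player B keeps 28 and receives 7.1 × 112 × 1/41 = 19.40 from the tour-expenses pool, for a payoff of 47.40.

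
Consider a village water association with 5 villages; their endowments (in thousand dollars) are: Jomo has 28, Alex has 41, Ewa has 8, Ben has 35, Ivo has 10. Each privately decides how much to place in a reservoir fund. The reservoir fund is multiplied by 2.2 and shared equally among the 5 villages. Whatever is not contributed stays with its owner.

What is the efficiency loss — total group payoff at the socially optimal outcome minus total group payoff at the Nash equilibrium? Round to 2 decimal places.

146.40 thousand dollars

The private return per contributed unit is 2.2/5 = 0.4400 < 1 for every player regardless of endowment, so the Nash equilibrium is zero contribution and the group total is Σ E_j = 28 + 41 + 8 + 35 + 10 = 122.
Each contributed unit returns 2.200 to the group, so the social optimum is full contribution by everyone: group total = 2.200 × 122 = 268.40.
Efficiency loss = (2.200 − 1) × 122 = 146.40.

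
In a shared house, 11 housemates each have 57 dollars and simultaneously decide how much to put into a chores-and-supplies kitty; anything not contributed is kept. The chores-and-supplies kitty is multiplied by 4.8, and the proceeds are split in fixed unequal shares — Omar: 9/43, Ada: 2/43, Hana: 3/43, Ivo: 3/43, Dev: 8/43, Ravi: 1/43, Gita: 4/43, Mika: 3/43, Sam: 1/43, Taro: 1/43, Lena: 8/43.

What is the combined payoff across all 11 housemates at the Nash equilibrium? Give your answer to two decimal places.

843.60 dollars

For player j, contributing a unit is worthwhile iff 4.8 × (j's share) ≥ 1, i.e. iff j's share is at least 0.2083.
Only Omar (9/43) clears that bar, contributing 57; the remaining 10 contribute 0. Total contributed: 57.
The chores-and-supplies kitty pays out 4.8 × 57 = 273.60 in total (split across the unequal shares, but the aggregate is all that matters for the group sum).
The 10 free-riders keep 57 each, adding 570. Group total = 570 + 273.60 = 843.60.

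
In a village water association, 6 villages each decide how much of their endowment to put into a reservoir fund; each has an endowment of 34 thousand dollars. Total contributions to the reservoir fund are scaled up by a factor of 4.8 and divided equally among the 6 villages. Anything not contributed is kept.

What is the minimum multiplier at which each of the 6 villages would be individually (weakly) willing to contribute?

A contributed unit returns (multiplier)/6 to its contributor.
This reaches 1 exactly when the multiplier is 6.

6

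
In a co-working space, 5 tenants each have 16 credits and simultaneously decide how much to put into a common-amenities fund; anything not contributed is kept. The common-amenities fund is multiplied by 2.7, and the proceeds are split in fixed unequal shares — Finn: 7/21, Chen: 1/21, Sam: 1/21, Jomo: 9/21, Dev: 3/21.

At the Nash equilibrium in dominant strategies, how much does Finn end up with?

Player j's private return per contributed unit is 2.7 × (j's share). Contributing is weakly dominant for j when that share is at least 1/2.7 = 0.3704, and contributing 0 is dominant otherwise.
The only share above 0.3704 is Jomo's 9/21, contributing 16; the remaining 4 contribute 0. Total contributed: 16.
Finn keeps 16 and receives 2.7 × 16 × 7/21 = 14.40 from the common-amenities fund, for a payoff of 30.40.

30.40 credits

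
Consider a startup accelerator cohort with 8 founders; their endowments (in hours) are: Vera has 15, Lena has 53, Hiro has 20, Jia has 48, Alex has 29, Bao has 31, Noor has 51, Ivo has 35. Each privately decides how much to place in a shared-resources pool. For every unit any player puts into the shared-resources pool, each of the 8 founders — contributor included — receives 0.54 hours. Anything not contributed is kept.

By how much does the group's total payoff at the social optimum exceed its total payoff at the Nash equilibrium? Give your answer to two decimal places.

936.24 hours

The private return per contributed unit is 0.54 < 1 for everyone, so the Nash equilibrium is zero contribution and the group total is Σ E_j = 15 + 53 + 20 + 48 + 29 + 31 + 51 + 35 = 282.
Each contributed unit returns 4.320 to the group, so the social optimum is full contribution by everyone: group total = 4.320 × 282 = 1218.24.
Efficiency loss = (4.320 − 1) × 282 = 936.24.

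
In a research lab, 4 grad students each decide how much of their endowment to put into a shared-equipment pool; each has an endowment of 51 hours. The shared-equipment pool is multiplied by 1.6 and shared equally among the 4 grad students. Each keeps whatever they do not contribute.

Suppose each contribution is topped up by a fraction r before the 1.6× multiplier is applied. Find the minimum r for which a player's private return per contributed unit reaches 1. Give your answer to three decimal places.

1.500

With matching at rate r, one contributed unit becomes (1 + r) in the shared-equipment pool and returns 1.6 × (1 + r) / 4 to the contributor.
Setting this equal to 1: 1 + r = 4/1.6 = 2.5000.
So the minimum matching rate is r = 2.5000 − 1 = 1.500.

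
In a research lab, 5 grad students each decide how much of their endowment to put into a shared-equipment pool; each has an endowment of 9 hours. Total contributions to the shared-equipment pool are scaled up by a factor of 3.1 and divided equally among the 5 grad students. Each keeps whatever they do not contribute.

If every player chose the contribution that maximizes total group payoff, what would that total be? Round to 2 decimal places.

139.50 hours

Each contributed unit returns 3.100 to the group as a whole (0.6200 to each of 5 players), which exceeds 1, so the social optimum is full contribution: group total = 3.100 × 45 = 139.50.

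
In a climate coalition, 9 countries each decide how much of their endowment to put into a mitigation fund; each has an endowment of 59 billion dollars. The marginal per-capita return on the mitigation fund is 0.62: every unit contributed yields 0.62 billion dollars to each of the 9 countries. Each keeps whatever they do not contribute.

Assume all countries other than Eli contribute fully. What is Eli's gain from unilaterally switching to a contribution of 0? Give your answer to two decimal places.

Switching from a contribution of 59 to 0 lets Eli keep an extra 59 billion dollars, but lowers the mitigation fund by 59, which costs Eli their own share of that drop: 0.62 × 59 = 36.58.
Net gain = 59 − 36.58 = 22.42. The private return per contributed unit (0.62) is below 1, so free-riding is indeed the best response regardless of what the others do.

22.42 billion dollars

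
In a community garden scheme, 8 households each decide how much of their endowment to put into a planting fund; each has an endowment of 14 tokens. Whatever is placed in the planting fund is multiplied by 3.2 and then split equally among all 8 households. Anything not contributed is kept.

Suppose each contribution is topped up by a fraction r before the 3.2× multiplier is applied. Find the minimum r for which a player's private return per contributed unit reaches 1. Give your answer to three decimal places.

1.500

With matching at rate r, one contributed unit becomes (1 + r) in the planting fund and returns 3.2 × (1 + r) / 8 to the contributor.
Setting this equal to 1: 1 + r = 8/3.2 = 2.5000.
So the minimum matching rate is r = 2.5000 − 1 = 1.500.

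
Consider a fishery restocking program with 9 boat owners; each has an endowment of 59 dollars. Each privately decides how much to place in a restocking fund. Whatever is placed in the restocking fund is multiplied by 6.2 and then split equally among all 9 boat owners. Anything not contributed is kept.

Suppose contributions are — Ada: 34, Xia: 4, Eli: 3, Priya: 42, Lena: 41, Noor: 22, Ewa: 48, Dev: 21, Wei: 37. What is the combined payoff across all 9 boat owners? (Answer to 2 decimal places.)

1841.40 dollars

Total contributed: 34 + 4 + 3 + 42 + 41 + 22 + 48 + 21 + 37 = 252; total kept: 9 × 59 − 252 = 279.
The restocking fund pays out 6.2 × 252 = 1562.40 in aggregate.
Group total = 279 + 1562.40 = 1841.40.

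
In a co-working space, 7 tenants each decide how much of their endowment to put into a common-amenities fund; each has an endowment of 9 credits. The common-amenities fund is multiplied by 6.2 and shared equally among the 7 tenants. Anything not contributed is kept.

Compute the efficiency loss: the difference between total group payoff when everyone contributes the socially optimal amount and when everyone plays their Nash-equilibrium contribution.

327.60 credits

Each contributed unit returns 6.2/7 = 0.8857 to its contributor — below 1 — so contributing 0 is dominant for every player. At the Nash equilibrium everyone keeps their 9, and the group total is 7 × 9 = 63.
Each contributed unit returns 6.200 to the group as a whole (0.8857 to each of 7 players), which exceeds 1, so the social optimum is full contribution: group total = 6.200 × 63 = 390.60.
Efficiency loss = 390.60 − 63 = 327.60.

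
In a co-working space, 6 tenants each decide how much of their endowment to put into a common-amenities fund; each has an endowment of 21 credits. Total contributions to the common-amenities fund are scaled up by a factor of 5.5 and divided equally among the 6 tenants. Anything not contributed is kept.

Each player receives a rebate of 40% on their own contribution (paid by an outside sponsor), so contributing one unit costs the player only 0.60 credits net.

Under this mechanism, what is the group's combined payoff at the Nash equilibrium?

743.40 credits

Under the mechanism each unit contributed yields (5.5/6) / 0.60 = 1.5278 back to its contributor per unit of net cost, which exceeds 1, making full contribution the dominant choice for everyone.
So the Nash equilibrium is full contribution by all 6; the group earns 6 × (21 × 0.40 + 5.5 × 21) = 743.40.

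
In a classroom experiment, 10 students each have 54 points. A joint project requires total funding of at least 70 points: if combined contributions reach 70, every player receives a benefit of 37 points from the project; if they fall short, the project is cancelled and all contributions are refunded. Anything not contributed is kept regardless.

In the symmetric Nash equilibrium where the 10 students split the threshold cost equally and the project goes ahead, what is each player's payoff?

84 points

Equal share of the threshold: 70/10 = 7.
At this profile no one gains by cutting their contribution: any cut drops the total below 70, the project is cancelled, contributions are refunded, and the deviator ends with 54, which is less than 54 − 7 + 37 = 84. Contributing more than 7 just wastes the excess. So contributing exactly 7 is a best response.
Each player's payoff: 54 − 7 + 37 = 84.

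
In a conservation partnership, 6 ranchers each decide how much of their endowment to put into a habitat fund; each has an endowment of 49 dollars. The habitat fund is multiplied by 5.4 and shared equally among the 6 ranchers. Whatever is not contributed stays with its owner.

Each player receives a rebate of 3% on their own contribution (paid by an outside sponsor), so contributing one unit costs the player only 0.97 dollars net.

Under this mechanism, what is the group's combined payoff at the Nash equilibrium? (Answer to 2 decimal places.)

294.00 dollars

Even with the mechanism, each unit contributed returns only (5.4/6) / 0.97 = 0.9278 per unit of net cost, so contributing nothing is still dominant.
Everyone keeps their endowment and the group total is 6 × 49 = 294.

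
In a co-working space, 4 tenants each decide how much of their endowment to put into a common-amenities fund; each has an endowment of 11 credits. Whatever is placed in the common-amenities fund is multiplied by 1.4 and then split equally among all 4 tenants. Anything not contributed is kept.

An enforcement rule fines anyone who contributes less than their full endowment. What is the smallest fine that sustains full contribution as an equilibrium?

7.15 credits

Given the others contribute fully, the best deviation is to contribute 0 (any partial contribution still incurs the fine and gives up units whose private return 0.3500 is below 1).
Deviating from 11 to 0 saves 11 credits but forfeits the deviator's share of the drop in the common-amenities fund: 1.4/4 × 11 = 3.85.
So the deviation gain is 11 − 3.85 = 7.15, and the fine must be at least 7.15 credits to wipe it out.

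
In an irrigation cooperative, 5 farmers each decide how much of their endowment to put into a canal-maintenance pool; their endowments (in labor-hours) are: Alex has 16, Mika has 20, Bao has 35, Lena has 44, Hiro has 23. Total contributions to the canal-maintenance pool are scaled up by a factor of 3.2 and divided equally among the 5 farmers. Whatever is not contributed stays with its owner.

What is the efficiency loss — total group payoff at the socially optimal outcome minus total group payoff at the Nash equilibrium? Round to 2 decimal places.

303.60 labor-hours

The private return per contributed unit is 3.2/5 = 0.6400 < 1 for every player regardless of endowment, so the Nash equilibrium is zero contribution and the group total is Σ E_j = 16 + 20 + 35 + 44 + 23 = 138.
Each contributed unit returns 3.200 to the group, so the social optimum is full contribution by everyone: group total = 3.200 × 138 = 441.60.
Efficiency loss = (3.200 − 1) × 138 = 303.60.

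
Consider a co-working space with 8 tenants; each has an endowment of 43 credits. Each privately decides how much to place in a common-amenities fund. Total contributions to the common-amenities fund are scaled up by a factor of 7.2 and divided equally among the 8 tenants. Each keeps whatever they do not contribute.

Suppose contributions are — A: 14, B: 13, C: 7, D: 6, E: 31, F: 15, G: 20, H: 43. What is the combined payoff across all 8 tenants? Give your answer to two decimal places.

1267.80 credits

Total contributed: 14 + 13 + 7 + 6 + 31 + 15 + 20 + 43 = 149; total kept: 8 × 43 − 149 = 195.
The common-amenities fund pays out 7.2 × 149 = 1072.80 in aggregate.
Group total = 195 + 1072.80 = 1267.80.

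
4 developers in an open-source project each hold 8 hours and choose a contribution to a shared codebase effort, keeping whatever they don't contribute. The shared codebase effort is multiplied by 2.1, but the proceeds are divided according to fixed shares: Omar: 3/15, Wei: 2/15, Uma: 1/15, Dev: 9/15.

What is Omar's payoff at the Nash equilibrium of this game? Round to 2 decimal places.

11.36 hours

Player j's private return per contributed unit is 2.1 × (j's share). Contributing is weakly dominant for j when that share is at least 1/2.1 = 0.4762, and contributing 0 is dominant otherwise.
Only Dev (9/15) clears that bar, contributing 8; the remaining 3 contribute 0. Total contributed: 8.
Omar keeps 8 and receives 2.1 × 8 × 3/15 = 3.36 from the shared codebase effort, for a payoff of 11.36.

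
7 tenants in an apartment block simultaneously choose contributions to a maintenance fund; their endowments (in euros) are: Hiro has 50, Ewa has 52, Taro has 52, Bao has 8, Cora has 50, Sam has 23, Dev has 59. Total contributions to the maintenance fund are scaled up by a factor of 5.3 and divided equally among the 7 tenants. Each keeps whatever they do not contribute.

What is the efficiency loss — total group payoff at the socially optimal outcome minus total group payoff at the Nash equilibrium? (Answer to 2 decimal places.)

1264.20 euros

The private return per contributed unit is 5.3/7 = 0.7571 < 1 for every player regardless of endowment, so the Nash equilibrium is zero contribution and the group total is Σ E_j = 50 + 52 + 52 + 8 + 50 + 23 + 59 = 294.
Each contributed unit returns 5.300 to the group, so the social optimum is full contribution by everyone: group total = 5.300 × 294 = 1558.20.
Efficiency loss = (5.300 − 1) × 294 = 1264.20.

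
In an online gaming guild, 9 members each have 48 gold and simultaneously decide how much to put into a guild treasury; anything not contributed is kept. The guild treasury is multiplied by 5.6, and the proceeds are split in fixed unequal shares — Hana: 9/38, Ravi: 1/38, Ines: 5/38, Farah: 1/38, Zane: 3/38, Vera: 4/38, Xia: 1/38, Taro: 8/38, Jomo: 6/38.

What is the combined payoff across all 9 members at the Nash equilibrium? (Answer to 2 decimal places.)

873.60 gold

Player j's private return per contributed unit is 5.6 × (j's share). Contributing is weakly dominant for j when that share is at least 1/5.6 = 0.1786, and contributing 0 is dominant otherwise.
Hana and Taro are above the threshold, contributing 48 each; the remaining 7 contribute 0. Total contributed: 96.
The guild treasury pays out 5.6 × 96 = 537.60 in total (split across the unequal shares, but the aggregate is all that matters for the group sum).
The 7 free-riders keep 48 each, adding 336. Group total = 336 + 537.60 = 873.60.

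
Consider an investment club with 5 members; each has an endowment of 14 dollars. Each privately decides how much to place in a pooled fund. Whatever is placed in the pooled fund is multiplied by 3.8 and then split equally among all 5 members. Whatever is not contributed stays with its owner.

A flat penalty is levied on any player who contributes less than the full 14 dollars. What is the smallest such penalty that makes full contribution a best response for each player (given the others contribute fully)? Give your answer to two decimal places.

3.36 dollars

Given the others contribute fully, the best deviation is to contribute 0 (any partial contribution still incurs the fine and gives up units whose private return 0.7600 is below 1).
Deviating from 14 to 0 saves 14 dollars but forfeits the deviator's share of the drop in the pooled fund: 3.8/5 × 14 = 10.64.
So the deviation gain is 14 − 10.64 = 3.36, and the fine must be at least 3.36 dollars to wipe it out.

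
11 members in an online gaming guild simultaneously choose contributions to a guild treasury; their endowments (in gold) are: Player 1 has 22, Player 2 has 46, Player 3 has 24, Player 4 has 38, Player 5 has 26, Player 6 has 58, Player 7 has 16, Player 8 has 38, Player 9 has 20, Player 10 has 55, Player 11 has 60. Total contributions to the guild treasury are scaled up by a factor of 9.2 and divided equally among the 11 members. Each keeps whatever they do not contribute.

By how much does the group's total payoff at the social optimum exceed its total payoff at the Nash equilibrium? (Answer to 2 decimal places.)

The private return per contributed unit is 9.2/11 = 0.8364 < 1 for every player regardless of endowment, so the Nash equilibrium is zero contribution and the group total is Σ E_j = 22 + 46 + 24 + 38 + 26 + 58 + 16 + 38 + 20 + 55 + 60 = 403.
Each contributed unit returns 9.200 to the group, so the social optimum is full contribution by everyone: group total = 9.200 × 403 = 3707.60.
Efficiency loss = (9.200 − 1) × 403 = 3304.60.

3304.60 gold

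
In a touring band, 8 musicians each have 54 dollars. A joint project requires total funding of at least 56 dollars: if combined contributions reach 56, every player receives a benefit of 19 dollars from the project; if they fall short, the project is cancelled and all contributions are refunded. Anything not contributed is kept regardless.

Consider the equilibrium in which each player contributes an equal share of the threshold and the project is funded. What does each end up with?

66 dollars

Equal share of the threshold: 56/8 = 7.
At this profile no one gains by cutting their contribution: any cut drops the total below 56, the project is cancelled, contributions are refunded, and the deviator ends with 54, which is less than 54 − 7 + 19 = 66. Contributing more than 7 just wastes the excess. So contributing exactly 7 is a best response.
Each player's payoff: 54 − 7 + 19 = 66.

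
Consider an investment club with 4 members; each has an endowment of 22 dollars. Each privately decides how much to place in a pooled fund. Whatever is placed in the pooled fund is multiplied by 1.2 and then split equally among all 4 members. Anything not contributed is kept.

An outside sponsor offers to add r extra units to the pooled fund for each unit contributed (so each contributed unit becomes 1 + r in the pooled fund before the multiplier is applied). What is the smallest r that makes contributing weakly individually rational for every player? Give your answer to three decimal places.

2.333

With matching at rate r, one contributed unit becomes (1 + r) in the pooled fund and returns 1.2 × (1 + r) / 4 to the contributor.
Setting this equal to 1: 1 + r = 4/1.2 = 3.3333.
So the minimum matching rate is r = 3.3333 − 1 = 2.333.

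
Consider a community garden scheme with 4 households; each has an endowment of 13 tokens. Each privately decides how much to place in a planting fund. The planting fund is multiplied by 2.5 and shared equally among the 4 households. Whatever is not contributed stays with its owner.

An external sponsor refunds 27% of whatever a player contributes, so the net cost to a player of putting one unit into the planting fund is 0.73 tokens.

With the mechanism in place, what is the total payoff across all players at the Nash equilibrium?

Even with the mechanism, each unit contributed returns only (2.5/4) / 0.73 = 0.8562 per unit of net cost, so contributing nothing is still dominant.
At the Nash equilibrium no one contributes; group total payoff = 4 × 13 = 52.

52.00 tokens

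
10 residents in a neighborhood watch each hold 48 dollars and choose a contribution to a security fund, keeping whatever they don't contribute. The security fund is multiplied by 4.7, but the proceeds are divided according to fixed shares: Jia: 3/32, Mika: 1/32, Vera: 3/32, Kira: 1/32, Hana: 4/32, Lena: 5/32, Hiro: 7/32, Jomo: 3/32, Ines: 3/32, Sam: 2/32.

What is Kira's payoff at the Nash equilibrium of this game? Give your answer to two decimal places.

For player j, contributing a unit is worthwhile iff 4.7 × (j's share) ≥ 1, i.e. iff j's share is at least 0.2128.
Only Hiro (7/32) clears that bar, contributing 48; the remaining 9 contribute 0. Total contributed: 48.
Kira keeps 48 and receives 4.7 × 48 × 1/32 = 7.05 from the security fund, for a payoff of 55.05.

55.05 dollars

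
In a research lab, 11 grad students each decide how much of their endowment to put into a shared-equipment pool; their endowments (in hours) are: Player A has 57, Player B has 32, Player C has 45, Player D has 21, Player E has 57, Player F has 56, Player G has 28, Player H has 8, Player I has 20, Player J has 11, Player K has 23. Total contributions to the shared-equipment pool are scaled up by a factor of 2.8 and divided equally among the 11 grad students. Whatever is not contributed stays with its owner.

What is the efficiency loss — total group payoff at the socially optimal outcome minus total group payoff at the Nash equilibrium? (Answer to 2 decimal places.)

644.40 hours

The private return per contributed unit is 2.8/11 = 0.2545 < 1 for every player regardless of endowment, so the Nash equilibrium is zero contribution and the group total is Σ E_j = 57 + 32 + 45 + 21 + 57 + 56 + 28 + 8 + 20 + 11 + 23 = 358.
Each contributed unit returns 2.800 to the group, so the social optimum is full contribution by everyone: group total = 2.800 × 358 = 1002.40.
Efficiency loss = (2.800 − 1) × 358 = 644.40.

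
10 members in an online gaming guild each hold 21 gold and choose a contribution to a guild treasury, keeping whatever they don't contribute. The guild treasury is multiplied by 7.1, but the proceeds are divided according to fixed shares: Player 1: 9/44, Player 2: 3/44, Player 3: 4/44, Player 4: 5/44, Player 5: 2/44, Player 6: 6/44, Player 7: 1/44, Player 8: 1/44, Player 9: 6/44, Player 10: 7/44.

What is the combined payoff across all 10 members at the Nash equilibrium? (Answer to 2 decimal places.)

Each unit j contributes comes back to j as 7.1 × (j's share), so j prefers to contribute only if that share exceeds 1/7.1 = 0.1408; otherwise keeping the unit dominates.
The shares above 0.1408 belong to Player 1 and Player 10, contributing 21 each; the remaining 8 contribute 0. Total contributed: 42.
The guild treasury pays out 7.1 × 42 = 298.20 in total (split across the unequal shares, but the aggregate is all that matters for the group sum).
The 8 free-riders keep 21 each, adding 168. Group total = 168 + 298.20 = 466.20.

466.20 gold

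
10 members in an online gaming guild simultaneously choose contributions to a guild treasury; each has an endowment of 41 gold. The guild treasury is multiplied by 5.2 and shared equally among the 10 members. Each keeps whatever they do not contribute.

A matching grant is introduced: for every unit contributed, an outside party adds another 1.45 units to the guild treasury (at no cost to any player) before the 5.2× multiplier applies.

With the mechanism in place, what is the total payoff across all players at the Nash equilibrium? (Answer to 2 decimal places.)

With the mechanism, a contributed unit returns 5.2 × 2.45 / 10 = 1.2740 per unit of net cost to the contributor — now above 1 — so contributing fully is weakly dominant for every player.
At the Nash equilibrium everyone contributes 41. Group total payoff = 5.2 × 2.45 × 410 = 5223.40.

5223.40 gold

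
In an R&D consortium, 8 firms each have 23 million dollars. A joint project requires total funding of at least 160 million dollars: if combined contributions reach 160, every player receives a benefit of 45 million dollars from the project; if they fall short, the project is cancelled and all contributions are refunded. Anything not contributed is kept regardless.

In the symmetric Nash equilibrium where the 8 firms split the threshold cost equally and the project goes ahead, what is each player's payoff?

48 million dollars

Equal share of the threshold: 160/8 = 20.
At this profile no one gains by cutting their contribution: any cut drops the total below 160, the project is cancelled, contributions are refunded, and the deviator ends with 23, which is less than 23 − 20 + 45 = 48. Contributing more than 20 just wastes the excess. So contributing exactly 20 is a best response.
Each player's payoff: 23 − 20 + 45 = 48.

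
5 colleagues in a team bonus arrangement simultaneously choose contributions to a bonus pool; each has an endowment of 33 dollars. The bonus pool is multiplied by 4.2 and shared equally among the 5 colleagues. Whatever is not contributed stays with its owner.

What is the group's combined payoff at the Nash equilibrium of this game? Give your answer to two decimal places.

165.00 dollars

Each contributed unit returns 4.2/5 = 0.8400 to its contributor — below 1 — so contributing 0 is dominant for every player. At the Nash equilibrium everyone keeps their 33, and the group total is 5 × 33 = 165.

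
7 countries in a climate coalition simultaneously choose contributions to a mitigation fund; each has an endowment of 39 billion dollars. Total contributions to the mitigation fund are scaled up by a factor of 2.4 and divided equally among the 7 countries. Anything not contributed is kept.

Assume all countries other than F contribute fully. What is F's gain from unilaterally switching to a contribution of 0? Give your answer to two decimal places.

25.63 billion dollars

Switching from a contribution of 39 to 0 lets F keep an extra 39 billion dollars, but lowers the mitigation fund by 39, which costs F their own share of that drop: 2.4/7 × 39 = 13.37.
Net gain = 39 − 13.37 = 25.63. The private return per contributed unit (0.3429) is below 1, so free-riding is indeed the best response regardless of what the others do.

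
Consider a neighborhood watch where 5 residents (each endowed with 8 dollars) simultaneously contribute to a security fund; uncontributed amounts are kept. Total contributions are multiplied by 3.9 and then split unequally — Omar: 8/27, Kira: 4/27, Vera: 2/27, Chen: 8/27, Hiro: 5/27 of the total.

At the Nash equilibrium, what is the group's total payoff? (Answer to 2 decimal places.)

86.40 dollars

Each unit j contributes comes back to j as 3.9 × (j's share), so j prefers to contribute only if that share exceeds 1/3.9 = 0.2564; otherwise keeping the unit dominates.
Omar and Chen clear that bar, contributing 8 each; the remaining 3 contribute 0. Total contributed: 16.
The security fund pays out 3.9 × 16 = 62.40 in total (split across the unequal shares, but the aggregate is all that matters for the group sum).
The 3 free-riders keep 8 each, adding 24. Group total = 24 + 62.40 = 86.40.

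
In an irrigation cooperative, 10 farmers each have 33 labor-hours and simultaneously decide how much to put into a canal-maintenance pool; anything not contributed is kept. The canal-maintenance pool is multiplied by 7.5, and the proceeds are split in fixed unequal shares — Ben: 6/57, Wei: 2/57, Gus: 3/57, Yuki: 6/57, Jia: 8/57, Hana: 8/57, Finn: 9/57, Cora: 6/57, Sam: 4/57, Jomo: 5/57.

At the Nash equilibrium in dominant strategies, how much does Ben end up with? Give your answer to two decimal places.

A player with share s gets back 7.5·s per unit contributed, so full contribution is dominant for anyone with s > 1/7.5 = 0.1333 and zero contribution is dominant for anyone below.
Jia, Hana and Finn clear that bar, contributing 33 each; the remaining 7 contribute 0. Total contributed: 99.
Ben keeps 33 and receives 7.5 × 99 × 6/57 = 78.16 from the canal-maintenance pool, for a payoff of 111.16.

111.16 labor-hours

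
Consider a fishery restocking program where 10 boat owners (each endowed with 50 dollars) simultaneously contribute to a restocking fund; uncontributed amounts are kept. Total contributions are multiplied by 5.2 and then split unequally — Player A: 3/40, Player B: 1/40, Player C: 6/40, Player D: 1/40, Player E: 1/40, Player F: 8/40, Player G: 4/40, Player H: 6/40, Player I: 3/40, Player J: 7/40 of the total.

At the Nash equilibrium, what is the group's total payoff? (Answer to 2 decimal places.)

Player j's private return per contributed unit is 5.2 × (j's share). Contributing is weakly dominant for j when that share is at least 1/5.2 = 0.1923, and contributing 0 is dominant otherwise.
Player F alone (share 8/40) is above the threshold, contributing 50; the remaining 9 contribute 0. Total contributed: 50.
The restocking fund pays out 5.2 × 50 = 260.00 in total (split across the unequal shares, but the aggregate is all that matters for the group sum).
The 9 free-riders keep 50 each, adding 450. Group total = 450 + 260.00 = 710.00.

710.00 dollars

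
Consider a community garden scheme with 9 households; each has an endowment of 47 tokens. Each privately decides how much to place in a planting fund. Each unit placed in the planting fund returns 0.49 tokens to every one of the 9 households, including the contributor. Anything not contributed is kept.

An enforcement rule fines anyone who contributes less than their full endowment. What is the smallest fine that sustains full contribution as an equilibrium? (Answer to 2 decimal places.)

Given the others contribute fully, the best deviation is to contribute 0 (any partial contribution still incurs the fine and gives up units whose private return 0.49 is below 1).
Deviating from 47 to 0 saves 47 tokens but forfeits the deviator's share of the drop in the planting fund: 0.49 × 47 = 23.03.
So the deviation gain is 47 − 23.03 = 23.97, and the fine must be at least 23.97 tokens to wipe it out.

23.97 tokens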